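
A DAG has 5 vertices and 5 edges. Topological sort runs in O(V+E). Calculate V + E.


V = 5 (vertex processing)
E = 5 (edge processing)
V + E = 5 + 5 = 10


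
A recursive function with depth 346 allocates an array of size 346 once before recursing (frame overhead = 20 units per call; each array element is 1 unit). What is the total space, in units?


Array allocation: 346 units (allocated once)
Stack frames: 346 deep * 20 per frame = 6920 units
Total = 346 + 6920 = 7266


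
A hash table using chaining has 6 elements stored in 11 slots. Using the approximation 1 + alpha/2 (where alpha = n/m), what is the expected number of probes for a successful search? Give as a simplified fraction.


Load factor alpha = n/m = 6/11
Expected probes = 1 + alpha/2 = 1 + 6/(2*11)
= 1 + 6/22
= 22/22 + 6/22
= 28/22
Simplify: 14/11


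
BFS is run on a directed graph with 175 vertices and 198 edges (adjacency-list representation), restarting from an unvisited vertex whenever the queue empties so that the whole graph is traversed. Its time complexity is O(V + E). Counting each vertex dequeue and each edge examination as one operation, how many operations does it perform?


A full BFS traversal dequeues each vertex exactly once and examines each directed edge exactly once.
V = 175 (vertex processing cost)
E = 198 (edge examination cost)
Total operations proportional to V + E = 175 + 198 = 373


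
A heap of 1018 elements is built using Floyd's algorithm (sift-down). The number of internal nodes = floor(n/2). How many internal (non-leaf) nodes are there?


Leaf nodes occupy roughly half the array.
Sift-down is called for each internal node, starting from the last one.
Internal nodes = floor(n/2) = floor(1018/2) = 509


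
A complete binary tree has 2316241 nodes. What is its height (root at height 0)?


In a complete binary tree, level k holds nodes 2^k .. 2^(k+1)-1 (1-indexed).
Height = floor(log2(n)) = floor(log2(2316241)) = 21
Check: 2^21 = 2097152 <= 2316241 < 4194304 = 2^22


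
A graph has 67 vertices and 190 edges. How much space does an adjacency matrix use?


Adjacency matrix: V x V grid of entries
Space = V^2 = 67^2 = 67 * 67 = 4489


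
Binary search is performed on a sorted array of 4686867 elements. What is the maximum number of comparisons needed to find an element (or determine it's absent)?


Binary search halves the search space each comparison:
  Step 1: search space = 4686867 -> 2343433
  Step 2: search space = 2343433 -> 1171716
  Step 3: search space = 1171716 -> 585858
  Step 4: search space = 585858 -> 292929
  Step 5: search space = 292929 -> 146464
  Step 6: search space = 146464 -> 73232
  Step 7: search space = 73232 -> 36616
  Step 8: search space = 36616 -> 18308
  Step 9: search space = 18308 -> 9154
  Step 10: search space = 9154 -> 4577
  Step 11: search space = 4577 -> 2288
  Step 12: search space = 2288 -> 1144
  Step 13: search space = 1144 -> 572
  Step 14: search space = 572 -> 286
  Step 15: search space = 286 -> 143
  Step 16: search space = 143 -> 71
  Step 17: search space = 71 -> 35
  Step 18: search space = 35 -> 17
  Step 19: search space = 17 -> 8
  Step 20: search space = 8 -> 4
  Step 21: search space = 4 -> 2
  Step 22: search space = 2 -> 1
  Step 23: search space = 1 (final check)
Maximum comparisons = floor(log2(4686867)) + 1 = 22 + 1 = 23


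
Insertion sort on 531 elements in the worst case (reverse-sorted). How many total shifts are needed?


In the worst case (reverse-sorted), each element shifts past all previous:
  Element 1: 1 shifts
  Element 2: 2 shifts
  Element 3: 3 shifts
  Element 4: 4 shifts
  Element 5: 5 shifts
  ...
  Element 530: 530 shifts
Total = 1 + 2 + ... + 530
= 531*(531-1)/2 = 140715


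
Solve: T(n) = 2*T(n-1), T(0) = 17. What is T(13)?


Unrolling:
T(13) = 2*T(12) = 2^2*T(11) = ... = 2^13*T(0)
= 2^13 * 17
= 8192 * 17 = 139264


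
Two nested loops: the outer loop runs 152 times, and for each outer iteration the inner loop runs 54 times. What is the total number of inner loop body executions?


Outer loop: 152 iterations
Inner loop: 54 iterations per outer iteration
Total = 152 * 54 = 8208


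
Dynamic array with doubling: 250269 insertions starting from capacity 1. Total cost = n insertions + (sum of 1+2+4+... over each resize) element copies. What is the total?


n = 250269
Insertion costs: 250269
Resizes copy 1, 2, 4, ... up to the largest power of 2 that is <= n-1 = 250268, i.e. 131072.
Copy costs = 1 + 2 + 4 + 8 + 16 + 32 + 64 + 128 + 256 + 512 + 1024 + 2048 + 4096 + 8192 + 16384 + 32768 + 65536 + 131072 = 262143
Total = 250269 + 262143 = 512412


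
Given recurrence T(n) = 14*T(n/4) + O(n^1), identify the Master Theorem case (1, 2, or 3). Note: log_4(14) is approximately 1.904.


Master Theorem parameters: a=14, b=4, c=1
log_b(a) = 1.904
Compare b^c with a: 4^1 = 4 < 14, so c < log_b(a).
Comparing c=1 vs log_b(a)=1.904:
1 < 1.904 => Case 1
Result: T(n) = O(n^(log_4 14)) ~ O(n^1.904)
Master Theorem case = 1


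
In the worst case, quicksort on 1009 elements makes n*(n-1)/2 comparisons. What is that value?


Sum of comparisons per partition:
1008 + 1007 + ... + 1 + 0
= 1009 * (1009 - 1) / 2
= 1009 * 1008 / 2
= 508536


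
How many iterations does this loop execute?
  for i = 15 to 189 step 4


The loop variable i takes values starting at 15 and increments by 4 each iteration.
Sequence: i = 15, 19, 23, 27, 31, 35, 39, 43, 47, ...
The upper bound 189 is inclusive, so the count is floor((last - first) / step) + 1:
floor((189 - 15) / 4) + 1 = floor(174/4) + 1 = 43 + 1 = 44


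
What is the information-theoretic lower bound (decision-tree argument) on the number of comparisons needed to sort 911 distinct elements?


A binary decision tree of height h has at most 2^h leaves and needs at least n! of them, so h >= ceil(log2(n!)).
911! is far too large to multiply out, so use Stirling's series:
  ln(n!) ~ n ln n - n + (1/2) ln(2 pi n) + 1/(12n)  (error below 1/(360 n^3), negligible here)
  ln(911) = 6.8145429
  n ln n = 911 * 6.8145429 = 6208.0486
  (1/2) ln(2 pi * 911) = (1/2) ln(5723.9818) = 4.3262
  1/(12*911) = 0.0001
  ln(911!) ~ 6208.0486 - 911 + 4.3262 + 0.0001 = 5301.3749
Convert to base 2: log2(911!) = 5301.3749 / ln 2 = 5301.3749 / 0.69314718 = 7648.2673
ceil(7648.2673) = 7649


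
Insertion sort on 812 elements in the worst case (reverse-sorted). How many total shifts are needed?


In the worst case (reverse-sorted), each element shifts past all previous:
  Element 1: 1 shifts
  Element 2: 2 shifts
  Element 3: 3 shifts
  Element 4: 4 shifts
  Element 5: 5 shifts
  ...
  Element 811: 811 shifts
Total = 1 + 2 + ... + 811
= 812*(812-1)/2 = 329266


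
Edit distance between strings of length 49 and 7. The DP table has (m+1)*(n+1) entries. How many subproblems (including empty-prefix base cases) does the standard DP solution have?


The table includes base cases (empty prefixes).
Rows: (m+1) = 50
Columns: (n+1) = 8
Total = 50 * 8 = 400


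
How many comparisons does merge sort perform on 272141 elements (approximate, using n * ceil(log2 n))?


Recursion depth: ceil(log2(272141)) = 19
Each recursion level merges n = 272141 elements
Total = 272141 * 19 = 5170679


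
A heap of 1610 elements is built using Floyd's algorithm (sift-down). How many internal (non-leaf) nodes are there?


Leaf nodes occupy roughly half the array.
Sift-down is called for each internal node, starting from the last one.
Internal nodes = floor(n/2) = floor(1610/2) = 805


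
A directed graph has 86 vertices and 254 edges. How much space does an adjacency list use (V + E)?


Adjacency list: one list head per vertex + one entry per edge
Vertex heads: 86
Edge entries: 254
Total = 86 + 254 = 340


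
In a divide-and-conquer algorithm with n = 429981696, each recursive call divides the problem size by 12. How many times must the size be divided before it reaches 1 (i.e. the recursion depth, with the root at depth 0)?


Number of divisions = log_12(429981696)
Sizes: 429981696 -> 35831808 -> 2985984 -> 248832 -> 20736 -> 1728 -> 144 -> 12 -> 1 (8 divisions)
Recursion depth = 8


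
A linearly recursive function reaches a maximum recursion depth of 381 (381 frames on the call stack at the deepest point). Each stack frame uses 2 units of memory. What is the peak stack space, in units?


Maximum recursion depth = 381 frames
Memory per frame = 2 units
Total stack space = depth * frame_size
= 381 * 2 = 762


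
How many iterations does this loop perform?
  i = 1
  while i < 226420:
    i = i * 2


The loop variable doubles each iteration:
i = 1 -> 2 -> 4 -> 8 -> 16 -> 32 -> 64 -> 128 -> 256 -> 512 -> 1024 -> 2048 -> 4096 -> 8192 -> 16384 -> 32768 -> 65536 -> 131072 -> 262144 (stop, 262144 >= 226420)
Number of doublings = ceil(log2(226420)) = 18


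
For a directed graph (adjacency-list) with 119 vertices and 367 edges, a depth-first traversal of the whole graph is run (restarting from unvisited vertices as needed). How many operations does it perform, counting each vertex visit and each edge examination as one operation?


A full DFS traversal visits each vertex once and examines each edge once.
V = 119
E = 367
Sum = 119 + 367 = 486


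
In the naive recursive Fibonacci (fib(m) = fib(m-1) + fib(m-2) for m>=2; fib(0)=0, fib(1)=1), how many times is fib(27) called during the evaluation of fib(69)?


Let N(m) = number of times fib(m) is called while evaluating fib(69).
N(69) = 1 (the initial call).
N(68) = 1 (only fib(69) calls it).
For 1 <= m <= 67: fib(m) is called by fib(m+1) and fib(m+2), so
  N(m) = N(m+1) + N(m+2).
fib(0) is called only by fib(2), so N(0) = N(2).
Walk down from m=69:
  N(69)=1, N(68)=1, N(67)=2, N(66)=3, N(65)=5, N(64)=8, N(63)=13, N(62)=21, N(61)=34, N(60)=55, N(59)=89, N(58)=144, N(57)=233, N(56)=377, N(55)=610, N(54)=987, N(53)=1597, N(52)=2584, N(51)=4181, N(50)=6765, N(49)=10946, N(48)=17711, N(47)=28657, N(46)=46368, N(45)=75025, N(44)=121393, N(43)=196418, N(42)=317811, N(41)=514229, N(40)=832040, N(39)=1346269, N(38)=2178309, N(37)=3524578, N(36)=5702887, N(35)=9227465, N(34)=14930352, N(33)=24157817, N(32)=39088169, N(31)=63245986, N(30)=102334155, N(29)=165580141, N(28)=267914296, N(27)=433494437
N(27) = 433494437


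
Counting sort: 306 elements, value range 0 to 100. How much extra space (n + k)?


n = 306 (output array)
k = 101 (count array for 101 distinct values)
Extra space = 306 + 101 = 407


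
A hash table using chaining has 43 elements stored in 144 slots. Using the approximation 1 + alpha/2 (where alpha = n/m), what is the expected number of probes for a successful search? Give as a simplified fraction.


Load factor alpha = n/m = 43/144
Expected probes = 1 + alpha/2 = 1 + 43/(2*144)
= 1 + 43/288
= 288/288 + 43/288
= 331/288


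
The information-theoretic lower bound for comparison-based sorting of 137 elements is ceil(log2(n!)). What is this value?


A binary decision tree of height h has at most 2^h leaves and needs at least n! of them, so h >= ceil(log2(n!)).
137! is far too large to multiply out, so use Stirling's series:
  ln(n!) ~ n ln n - n + (1/2) ln(2 pi n) + 1/(12n)  (error below 1/(360 n^3), negligible here)
  ln(137) = 4.9199809
  n ln n = 137 * 4.9199809 = 674.0374
  (1/2) ln(2 pi * 137) = (1/2) ln(860.7964) = 3.3789
  1/(12*137) = 0.0006
  ln(137!) ~ 674.0374 - 137 + 3.3789 + 0.0006 = 540.4169
Convert to base 2: log2(137!) = 540.4169 / ln 2 = 540.4169 / 0.69314718 = 779.6568
ceil(779.6568) = 780


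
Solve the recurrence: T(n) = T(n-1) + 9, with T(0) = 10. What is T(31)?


Unrolling the recurrence:
T(31) = T(30) + 9
       = T(29) + 9 + 9
       = T(28) + 9*3
       ...
       = T(0) + 9*31
       = 10 + 279 = 289


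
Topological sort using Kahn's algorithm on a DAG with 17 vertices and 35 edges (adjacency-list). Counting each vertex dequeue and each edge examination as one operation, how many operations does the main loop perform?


Kahn's algorithm:
  1. Compute in-degrees: O(V + E)
  2. Process queue: each vertex dequeued once (O(V))
     each edge examined once (O(E))
Total = V + E = 17 + 35 = 52


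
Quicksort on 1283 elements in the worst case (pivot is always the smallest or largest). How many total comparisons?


In the worst case, each partition step picks the worst pivot:
  Partition 1: 1282 comparisons (n-1 elements to compare)
  Partition 2: 1281 comparisons
  Partition 3: 1280 comparisons
  Partition 4: 1279 comparisons
  Partition 5: 1278 comparisons
  ...
  Last partition: 0 comparisons
Total = (n-1) + (n-2) + ... + 1 + 0 = n*(n-1)/2
= 1283*1282/2 = 822403


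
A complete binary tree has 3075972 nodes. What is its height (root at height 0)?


In a complete binary tree, level k holds nodes 2^k .. 2^(k+1)-1 (1-indexed).
Height = floor(log2(n)) = floor(log2(3075972)) = 21
Check: 2^21 = 2097152 <= 3075972 < 4194304 = 2^22


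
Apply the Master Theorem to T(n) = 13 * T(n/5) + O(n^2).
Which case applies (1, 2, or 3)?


The Master Theorem: T(n) = a*T(n/b) + O(n^c)
  a = 13, b = 5, c = 2
log_b(a) = log_5(13) ~ 1.594
Compare b^c with a: 5^2 = 25 > 13, so c > log_b(a).
Since c > log_b(a), Case 3 applies.
T(n) = O(n^2)
Master Theorem case = 3


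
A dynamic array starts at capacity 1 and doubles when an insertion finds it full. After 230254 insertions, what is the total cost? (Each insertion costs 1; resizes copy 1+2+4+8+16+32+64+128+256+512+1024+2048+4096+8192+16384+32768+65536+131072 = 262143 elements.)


Insertion cost: 230254 (one per element)
Resizes occur just before inserting elements 2, 3, 5, 9, ...
Elements copied at each resize: 1 + 2 + 4 + 8 + 16 + 32 + 64 + 128 + 256 + 512 + 1024 + 2048 + 4096 + 8192 + 16384 + 32768 + 65536 + 131072
Sum of copies = 262143 (geometric series: 2^k - 1)
Total = 230254 + 262143 = 492397


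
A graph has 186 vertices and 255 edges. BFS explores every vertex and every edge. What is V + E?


A full BFS traversal dequeues each vertex once and examines each edge once.
Vertex visits: 186
Edge visits: 255
V + E = 186 + 255 = 441


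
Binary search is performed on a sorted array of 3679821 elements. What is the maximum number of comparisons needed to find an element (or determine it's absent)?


Binary search halves the search space each comparison:
  Step 1: search space = 3679821 -> 1839910
  Step 2: search space = 1839910 -> 919955
  Step 3: search space = 919955 -> 459977
  Step 4: search space = 459977 -> 229988
  Step 5: search space = 229988 -> 114994
  Step 6: search space = 114994 -> 57497
  Step 7: search space = 57497 -> 28748
  Step 8: search space = 28748 -> 14374
  Step 9: search space = 14374 -> 7187
  Step 10: search space = 7187 -> 3593
  Step 11: search space = 3593 -> 1796
  Step 12: search space = 1796 -> 898
  Step 13: search space = 898 -> 449
  Step 14: search space = 449 -> 224
  Step 15: search space = 224 -> 112
  Step 16: search space = 112 -> 56
  Step 17: search space = 56 -> 28
  Step 18: search space = 28 -> 14
  Step 19: search space = 14 -> 7
  Step 20: search space = 7 -> 3
  Step 21: search space = 3 -> 1
  Step 22: search space = 1 (final check)
Maximum comparisons = floor(log2(3679821)) + 1 = 21 + 1 = 22


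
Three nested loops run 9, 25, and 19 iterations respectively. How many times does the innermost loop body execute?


Loop 1 (outermost): 9 iterations
Loop 2 (middle): 25 iterations per outer
Loop 3 (innermost): 19 iterations per middle
Total = 9 * 25 * 19 = 4275


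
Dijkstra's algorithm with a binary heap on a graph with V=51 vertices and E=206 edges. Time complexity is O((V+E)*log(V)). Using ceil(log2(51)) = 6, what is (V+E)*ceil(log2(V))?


Dijkstra with a binary heap: each vertex is extracted once, each edge may relax once.
Each heap operation costs O(log V).
V + E = 51 + 206 = 257
ceil(log2(51)) = 6 (since 2^5 = 32 < 51 <= 64 = 2^6)
Total heap work = (V+E) * ceil(log2(V)) = 257 * 6 = 1542


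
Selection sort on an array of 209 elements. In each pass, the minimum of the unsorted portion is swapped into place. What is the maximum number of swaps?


Selection sort performs one swap per pass:
  Pass 1: find min in positions 0 to 208, swap with position 0
  Pass 2: find min in positions 1 to 208, swap with position 1
  Pass 3: find min in positions 2 to 208, swap with position 2
  Pass 4: find min in positions 3 to 208, swap with position 3
  Pass 5: find min in positions 4 to 208, swap with position 4
  ... (203 more passes)
Total passes (and swaps) = n - 1 = 209 - 1 = 208


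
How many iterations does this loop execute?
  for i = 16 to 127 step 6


The loop variable i takes values starting at 16 and increments by 6 each iteration.
Sequence: i = 16, 22, 28, 34, 40, 46, 52, 58, 64, ...
The upper bound 127 is inclusive, so the count is floor((last - first) / step) + 1:
floor((127 - 16) / 6) + 1 = floor(111/6) + 1 = 18 + 1 = 19


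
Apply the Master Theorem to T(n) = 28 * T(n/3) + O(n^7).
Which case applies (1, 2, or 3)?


The Master Theorem: T(n) = a*T(n/b) + O(n^c)
  a = 28, b = 3, c = 7
log_b(a) = log_3(28) ~ 3.033
Compare b^c with a: 3^7 = 2187 > 28, so c > log_b(a).
Since c > log_b(a), Case 3 applies.
T(n) = O(n^7)
Master Theorem case = 3


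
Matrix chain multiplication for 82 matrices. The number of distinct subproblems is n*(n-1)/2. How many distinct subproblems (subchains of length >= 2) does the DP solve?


Subproblems are indexed by (i, j) where i < j.
Number of such pairs = n*(n-1)/2
= 82 * 81 / 2
= 3321


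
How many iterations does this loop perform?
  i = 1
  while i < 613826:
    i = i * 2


The loop variable doubles each iteration:
i = 1 -> 2 -> 4 -> 8 -> 16 -> 32 -> 64 -> 128 -> 256 -> 512 -> 1024 -> 2048 -> 4096 -> 8192 -> 16384 -> 32768 -> 65536 -> 131072 -> 262144 -> 524288 -> 1048576 (stop, 1048576 >= 613826)
Number of doublings = ceil(log2(613826)) = 20


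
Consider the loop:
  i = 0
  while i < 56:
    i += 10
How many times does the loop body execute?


Starting at i = 0, each iteration adds 10.
Iterations until i >= 56:
  Iteration 1: i = 0 -> i = 10
  Iteration 2: i = 10 -> i = 20
  Iteration 3: i = 20 -> i = 30
  Iteration 4: i = 30 -> i = 40
  Iteration 5: i = 40 -> i = 50
  Iteration 6: i = 50 -> i = 60
Total iterations = ceil(56/10) = 6


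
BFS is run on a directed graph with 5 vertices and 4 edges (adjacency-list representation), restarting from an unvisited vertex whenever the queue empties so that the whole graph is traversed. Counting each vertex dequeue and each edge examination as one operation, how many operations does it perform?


A full BFS traversal dequeues each vertex exactly once and examines each directed edge exactly once.
V = 5 (vertex processing cost)
E = 4 (edge examination cost)
Total operations proportional to V + E = 5 + 4 = 9


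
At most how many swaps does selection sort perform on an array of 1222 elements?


Each of the 1221 passes places one element in its final position.
Pass 1: swap minimum into position 0
Pass 2: swap minimum of remaining into position 1
...
Pass 1221: last two elements, one swap
Maximum swaps = 1222 - 1 = 1221


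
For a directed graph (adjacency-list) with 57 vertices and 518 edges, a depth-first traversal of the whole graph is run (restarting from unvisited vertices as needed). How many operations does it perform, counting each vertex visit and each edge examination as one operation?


A full DFS traversal visits each vertex once and examines each edge once.
V = 57
E = 518
Sum = 57 + 518 = 575


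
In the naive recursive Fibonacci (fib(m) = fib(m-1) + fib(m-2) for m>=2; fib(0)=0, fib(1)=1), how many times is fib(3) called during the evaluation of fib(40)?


Let N(m) = number of times fib(m) is called while evaluating fib(40).
N(40) = 1 (the initial call).
N(39) = 1 (only fib(40) calls it).
For 1 <= m <= 38: fib(m) is called by fib(m+1) and fib(m+2), so
  N(m) = N(m+1) + N(m+2).
fib(0) is called only by fib(2), so N(0) = N(2).
Walk down from m=40:
  N(40)=1, N(39)=1, N(38)=2, N(37)=3, N(36)=5, N(35)=8, N(34)=13, N(33)=21, N(32)=34, N(31)=55, N(30)=89, N(29)=144, N(28)=233, N(27)=377, N(26)=610, N(25)=987, N(24)=1597, N(23)=2584, N(22)=4181, N(21)=6765, N(20)=10946, N(19)=17711, N(18)=28657, N(17)=46368, N(16)=75025, N(15)=121393, N(14)=196418, N(13)=317811, N(12)=514229, N(11)=832040, N(10)=1346269, N(9)=2178309, N(8)=3524578, N(7)=5702887, N(6)=9227465, N(5)=14930352, N(4)=24157817, N(3)=39088169
N(3) = 39088169


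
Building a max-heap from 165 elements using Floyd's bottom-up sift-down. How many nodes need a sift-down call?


In a heap of 165 elements (0-indexed array):
  Last element index: 164
  Parent of last element: floor((164 - 1) / 2) = 81
  Internal nodes: indices 0 to 81
  Count = floor(165/2) = 82


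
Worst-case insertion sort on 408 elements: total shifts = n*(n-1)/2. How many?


Sum of shifts = 1 + 2 + 3 + ... + 407
= 408 * 407 / 2
= 166056 / 2
= 83028


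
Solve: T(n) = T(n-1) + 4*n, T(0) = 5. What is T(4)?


Expanding the recurrence:
T(4) = T(3) + 4*4
       = T(2) + 4*3 + 4*4
       ...
       = T(0) + 4*(1 + 2 + ... + 4)
       = 5 + 4 * 4*5/2
       = 5 + 4 * 10
       = 5 + 40 = 45


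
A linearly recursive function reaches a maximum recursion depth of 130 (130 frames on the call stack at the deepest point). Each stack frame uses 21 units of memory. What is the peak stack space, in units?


Maximum recursion depth = 130 frames
Memory per frame = 21 units
Total stack space = depth * frame_size
= 130 * 21 = 2730


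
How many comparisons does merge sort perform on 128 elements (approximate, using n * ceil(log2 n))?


Recursion depth: ceil(log2(128)) = 7
Each recursion level merges n = 128 elements
Total = 128 * 7 = 896


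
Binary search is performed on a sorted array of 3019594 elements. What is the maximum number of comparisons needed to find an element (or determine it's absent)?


Binary search halves the search space each comparison:
  Step 1: search space = 3019594 -> 1509797
  Step 2: search space = 1509797 -> 754898
  Step 3: search space = 754898 -> 377449
  Step 4: search space = 377449 -> 188724
  Step 5: search space = 188724 -> 94362
  Step 6: search space = 94362 -> 47181
  Step 7: search space = 47181 -> 23590
  Step 8: search space = 23590 -> 11795
  Step 9: search space = 11795 -> 5897
  Step 10: search space = 5897 -> 2948
  Step 11: search space = 2948 -> 1474
  Step 12: search space = 1474 -> 737
  Step 13: search space = 737 -> 368
  Step 14: search space = 368 -> 184
  Step 15: search space = 184 -> 92
  Step 16: search space = 92 -> 46
  Step 17: search space = 46 -> 23
  Step 18: search space = 23 -> 11
  Step 19: search space = 11 -> 5
  Step 20: search space = 5 -> 2
  Step 21: search space = 2 -> 1
  Step 22: search space = 1 (final check)
Maximum comparisons = floor(log2(3019594)) + 1 = 21 + 1 = 22


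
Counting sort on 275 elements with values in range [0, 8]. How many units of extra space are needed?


Output array size: 275 (to store sorted result)
Count array size: 9 (one slot per possible value, range 0 to 8)
Total extra space = 275 + 9 = 284


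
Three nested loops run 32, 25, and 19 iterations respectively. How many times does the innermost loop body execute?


Loop 1 (outermost): 32 iterations
Loop 2 (middle): 25 iterations per outer
Loop 3 (innermost): 19 iterations per middle
Total = 32 * 25 * 19 = 15200


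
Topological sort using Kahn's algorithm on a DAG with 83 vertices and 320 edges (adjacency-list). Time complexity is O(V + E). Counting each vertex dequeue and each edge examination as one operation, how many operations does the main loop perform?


Kahn's algorithm:
  1. Compute in-degrees: O(V + E)
  2. Process queue: each vertex dequeued once (O(V))
     each edge examined once (O(E))
Total = V + E = 83 + 320 = 403


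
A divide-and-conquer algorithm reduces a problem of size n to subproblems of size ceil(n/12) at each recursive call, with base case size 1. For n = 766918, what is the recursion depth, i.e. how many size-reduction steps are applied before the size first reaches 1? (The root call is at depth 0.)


Each step divides the size by 12 (rounding up); after k steps the size is ceil(n/12^k), which equals 1 exactly when 12^k >= n.
So the depth is the smallest k with 12^k >= 766918, i.e. ceil(log_12(766918)).
12^5 = 248832 < 766918 <= 2985984 = 12^6
Recursion depth = 6


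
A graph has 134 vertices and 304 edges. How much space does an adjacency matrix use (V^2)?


Adjacency matrix: V x V grid of entries
Space = V^2 = 134^2 = 134 * 134 = 17956


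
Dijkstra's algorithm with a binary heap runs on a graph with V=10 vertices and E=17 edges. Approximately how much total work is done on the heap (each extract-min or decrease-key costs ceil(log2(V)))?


Dijkstra with a binary heap: each vertex is extracted once, each edge may relax once.
Each heap operation costs O(log V).
V + E = 10 + 17 = 27
ceil(log2(10)) = 4 (since 2^3 = 8 < 10 <= 16 = 2^4)
Total heap work = (V+E) * ceil(log2(V)) = 27 * 4 = 108


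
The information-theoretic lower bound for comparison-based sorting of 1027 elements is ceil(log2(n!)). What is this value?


A binary decision tree of height h has at most 2^h leaves and needs at least n! of them, so h >= ceil(log2(n!)).
1027! is far too large to multiply out, so use Stirling's series:
  ln(n!) ~ n ln n - n + (1/2) ln(2 pi n) + 1/(12n)  (error below 1/(360 n^3), negligible here)
  ln(1027) = 6.9343972
  n ln n = 1027 * 6.9343972 = 7121.6259
  (1/2) ln(2 pi * 1027) = (1/2) ln(6452.8313) = 4.3861
  1/(12*1027) = 0.0001
  ln(1027!) ~ 7121.6259 - 1027 + 4.3861 + 0.0001 = 6099.0121
Convert to base 2: log2(1027!) = 6099.0121 / ln 2 = 6099.0121 / 0.69314718 = 8799.0145
ceil(8799.0145) = 8800


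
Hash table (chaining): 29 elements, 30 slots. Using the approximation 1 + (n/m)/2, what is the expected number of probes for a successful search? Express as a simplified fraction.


Computing expected probes:
alpha = 29/30
= 1 + alpha/2
= 1 + 29/(2*30)
= (2*30 + 29) / (2*30)
= 89/60


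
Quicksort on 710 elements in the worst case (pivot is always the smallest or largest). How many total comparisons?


In the worst case, each partition step picks the worst pivot:
  Partition 1: 709 comparisons (n-1 elements to compare)
  Partition 2: 708 comparisons
  Partition 3: 707 comparisons
  Partition 4: 706 comparisons
  Partition 5: 705 comparisons
  ...
  Last partition: 0 comparisons
Total = (n-1) + (n-2) + ... + 1 + 0 = n*(n-1)/2
= 710*709/2 = 251695


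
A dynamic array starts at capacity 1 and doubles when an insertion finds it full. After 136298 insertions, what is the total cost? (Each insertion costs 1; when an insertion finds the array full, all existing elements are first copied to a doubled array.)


Insertion cost: 136298 (one per element)
Resizes occur just before inserting elements 2, 3, 5, 9, ...
Elements copied at each resize: 1 + 2 + 4 + 8 + 16 + 32 + 64 + 128 + 256 + 512 + 1024 + 2048 + 4096 + 8192 + 16384 + 32768 + 65536 + 131072
Sum of copies = 262143 (geometric series: 2^k - 1)
Total = 136298 + 262143 = 398441


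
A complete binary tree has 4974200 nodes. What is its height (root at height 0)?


In a complete binary tree, level k holds nodes 2^k .. 2^(k+1)-1 (1-indexed).
Height = floor(log2(n)) = floor(log2(4974200)) = 22
Check: 2^22 = 4194304 <= 4974200 < 8388608 = 2^23


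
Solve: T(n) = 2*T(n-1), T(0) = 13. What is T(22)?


Unrolling:
T(22) = 2*T(21) = 2^2*T(20) = ... = 2^22*T(0)
= 2^22 * 13
= 4194304 * 13 = 54525952


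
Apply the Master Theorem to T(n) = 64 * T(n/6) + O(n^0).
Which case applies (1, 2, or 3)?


The Master Theorem: T(n) = a*T(n/b) + O(n^c)
  a = 64, b = 6, c = 0
log_b(a) = log_6(64) ~ 2.321
Compare b^c with a: 6^0 = 1 < 64, so c < log_b(a).
Since c < log_b(a), Case 1 applies.
T(n) = O(n^(log_6 64)) ~ O(n^2.321)
Master Theorem case = 1


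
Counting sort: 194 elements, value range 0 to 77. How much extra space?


n = 194 (output array)
k = 78 (count array for 78 distinct values)
Extra space = 194 + 78 = 272


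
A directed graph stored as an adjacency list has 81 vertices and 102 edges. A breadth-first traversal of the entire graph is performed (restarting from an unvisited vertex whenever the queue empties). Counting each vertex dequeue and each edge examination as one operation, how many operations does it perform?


A full BFS traversal dequeues each vertex once and examines each edge once.
Vertex visits: 81
Edge visits: 102
V + E = 81 + 102 = 183


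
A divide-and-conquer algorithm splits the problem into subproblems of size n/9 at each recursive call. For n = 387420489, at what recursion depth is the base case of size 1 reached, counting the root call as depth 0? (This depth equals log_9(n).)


At each depth, the problem size is divided by 9:
  Depth 0: problem size = 387420489
  Depth 1: problem size = 43046721
  Depth 2: problem size = 4782969
  Depth 3: problem size = 531441
  Depth 4: problem size = 59049
  Depth 5: problem size = 6561
  Depth 6: problem size = 729
  Depth 7: problem size = 81
  Depth 8: problem size = 9
  Depth 9: problem size = 1 (base case)
The base case is reached at depth log_9(387420489) = 9 (the tree has 10 levels counting depth 0, but the depth asked for is 9).
Recursion depth = 9


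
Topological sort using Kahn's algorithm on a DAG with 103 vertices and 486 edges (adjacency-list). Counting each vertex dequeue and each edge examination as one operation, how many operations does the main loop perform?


Kahn's algorithm:
  1. Compute in-degrees: O(V + E)
  2. Process queue: each vertex dequeued once (O(V))
     each edge examined once (O(E))
Total = V + E = 103 + 486 = 589


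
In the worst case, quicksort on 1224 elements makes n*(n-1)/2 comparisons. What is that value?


Sum of comparisons per partition:
1223 + 1222 + ... + 1 + 0
= 1224 * (1224 - 1) / 2
= 1224 * 1223 / 2
= 748476


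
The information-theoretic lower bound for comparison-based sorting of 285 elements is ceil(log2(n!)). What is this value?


A binary decision tree of height h has at most 2^h leaves and needs at least n! of them, so h >= ceil(log2(n!)).
285! is far too large to multiply out, so use Stirling's series:
  ln(n!) ~ n ln n - n + (1/2) ln(2 pi n) + 1/(12n)  (error below 1/(360 n^3), negligible here)
  ln(285) = 5.6524892
  n ln n = 285 * 5.6524892 = 1610.9594
  (1/2) ln(2 pi * 285) = (1/2) ln(1790.7078) = 3.7452
  1/(12*285) = 0.0003
  ln(285!) ~ 1610.9594 - 285 + 3.7452 + 0.0003 = 1329.7049
Convert to base 2: log2(285!) = 1329.7049 / ln 2 = 1329.7049 / 0.69314718 = 1918.3587
ceil(1918.3587) = 1919


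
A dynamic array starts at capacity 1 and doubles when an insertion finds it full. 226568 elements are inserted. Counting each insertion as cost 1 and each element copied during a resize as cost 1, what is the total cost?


n = 226568
Insertion costs: 226568
Resizes copy 1, 2, 4, ... up to the largest power of 2 that is <= n-1 = 226567, i.e. 131072.
Copy costs = 1 + 2 + 4 + 8 + 16 + 32 + 64 + 128 + 256 + 512 + 1024 + 2048 + 4096 + 8192 + 16384 + 32768 + 65536 + 131072 = 262143
Total = 226568 + 262143 = 488711


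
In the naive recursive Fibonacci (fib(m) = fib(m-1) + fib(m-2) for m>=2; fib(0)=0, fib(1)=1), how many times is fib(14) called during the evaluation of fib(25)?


Let N(m) = number of times fib(m) is called while evaluating fib(25).
N(25) = 1 (the initial call).
N(24) = 1 (only fib(25) calls it).
For 1 <= m <= 23: fib(m) is called by fib(m+1) and fib(m+2), so
  N(m) = N(m+1) + N(m+2).
fib(0) is called only by fib(2), so N(0) = N(2).
Walk down from m=25:
  N(25)=1, N(24)=1, N(23)=2, N(22)=3, N(21)=5, N(20)=8, N(19)=13, N(18)=21, N(17)=34, N(16)=55, N(15)=89, N(14)=144
N(14) = 144


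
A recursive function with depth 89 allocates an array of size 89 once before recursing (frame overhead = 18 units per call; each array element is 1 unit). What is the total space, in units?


Array allocation: 89 units (allocated once)
Stack frames: 89 deep * 18 per frame = 1602 units
Total = 89 + 1602 = 1691


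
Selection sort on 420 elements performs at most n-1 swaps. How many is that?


Each of the 419 passes places one element in its final position.
Pass 1: swap minimum into position 0
Pass 2: swap minimum of remaining into position 1
...
Pass 419: last two elements, one swap
Maximum swaps = 420 - 1 = 419


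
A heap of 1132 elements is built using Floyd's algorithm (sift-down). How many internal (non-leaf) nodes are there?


Leaf nodes occupy roughly half the array.
Sift-down is called for each internal node, starting from the last one.
Internal nodes = floor(n/2) = floor(1132/2) = 566


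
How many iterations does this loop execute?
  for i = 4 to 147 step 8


The loop variable i takes values starting at 4 and increments by 8 each iteration.
Sequence: i = 4, 12, 20, 28, 36, 44, 52, 60, 68, ...
The upper bound 147 is inclusive, so the count is floor((last - first) / step) + 1:
floor((147 - 4) / 8) + 1 = floor(143/8) + 1 = 17 + 1 = 18


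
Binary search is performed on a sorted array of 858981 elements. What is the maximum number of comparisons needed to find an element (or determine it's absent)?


Binary search halves the search space each comparison:
  Step 1: search space = 858981 -> 429490
  Step 2: search space = 429490 -> 214745
  Step 3: search space = 214745 -> 107372
  Step 4: search space = 107372 -> 53686
  Step 5: search space = 53686 -> 26843
  Step 6: search space = 26843 -> 13421
  Step 7: search space = 13421 -> 6710
  Step 8: search space = 6710 -> 3355
  Step 9: search space = 3355 -> 1677
  Step 10: search space = 1677 -> 838
  Step 11: search space = 838 -> 419
  Step 12: search space = 419 -> 209
  Step 13: search space = 209 -> 104
  Step 14: search space = 104 -> 52
  Step 15: search space = 52 -> 26
  Step 16: search space = 26 -> 13
  Step 17: search space = 13 -> 6
  Step 18: search space = 6 -> 3
  Step 19: search space = 3 -> 1
  Step 20: search space = 1 (final check)
Maximum comparisons = floor(log2(858981)) + 1 = 19 + 1 = 20


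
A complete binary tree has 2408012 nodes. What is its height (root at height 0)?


In a complete binary tree, level k holds nodes 2^k .. 2^(k+1)-1 (1-indexed).
Height = floor(log2(n)) = floor(log2(2408012)) = 21
Check: 2^21 = 2097152 <= 2408012 < 4194304 = 2^22


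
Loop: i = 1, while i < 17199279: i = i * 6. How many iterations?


i multiplies by 6 each step:
i = 1 -> 6 -> 36 -> 216 -> 1296 -> 7776 -> 46656 -> 279936 -> 1679616 -> 10077696 -> 60466176 (stop)
Iterations = ceil(log_6(17199279)) = 10


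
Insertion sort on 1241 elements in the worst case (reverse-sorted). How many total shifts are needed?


In the worst case (reverse-sorted), each element shifts past all previous:
  Element 1: 1 shifts
  Element 2: 2 shifts
  Element 3: 3 shifts
  Element 4: 4 shifts
  Element 5: 5 shifts
  ...
  Element 1240: 1240 shifts
Total = 1 + 2 + ... + 1240
= 1241*(1241-1)/2 = 769420


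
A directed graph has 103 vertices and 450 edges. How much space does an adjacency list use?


Adjacency list: one list head per vertex + one entry per edge
Vertex heads: 103
Edge entries: 450
Total = 103 + 450 = 553


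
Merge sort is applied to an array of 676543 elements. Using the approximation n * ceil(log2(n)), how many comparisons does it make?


Merge sort divides the array into halves recursively.
Number of levels = ceil(log2(676543)) = 20
At each level, approximately n = 676543 comparisons are needed for merging.
Total comparisons ~ n * ceil(log2(n)) = 676543 * 20 = 13530860


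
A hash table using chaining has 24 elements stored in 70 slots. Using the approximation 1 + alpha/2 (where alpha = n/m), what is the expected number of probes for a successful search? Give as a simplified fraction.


Load factor alpha = n/m = 24/70
Expected probes = 1 + alpha/2 = 1 + 24/(2*70)
= 1 + 24/140
= 140/140 + 24/140
= 164/140
Simplify: 41/35


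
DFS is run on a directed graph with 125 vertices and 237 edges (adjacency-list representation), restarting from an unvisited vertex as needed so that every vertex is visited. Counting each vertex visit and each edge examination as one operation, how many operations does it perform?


A full DFS traversal processes each vertex exactly once (push/pop on stack).
Each directed edge is examined once.
V = 125, E = 237
V + E = 362


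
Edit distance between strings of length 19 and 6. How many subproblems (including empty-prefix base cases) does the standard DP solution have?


The table includes base cases (empty prefixes).
Rows: (m+1) = 20
Columns: (n+1) = 7
Total = 20 * 7 = 140


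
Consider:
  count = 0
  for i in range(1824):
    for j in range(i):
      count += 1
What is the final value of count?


For each i, the inner loop runs i times:
  i=0: inner runs 0 times
  i=1: inner runs 1 time
  i=2: inner runs 2 times
  i=3: inner runs 3 times
  i=4: inner runs 4 times
  i=5: inner runs 5 times
  i=6: inner runs 6 times
  i=7: inner runs 7 times
  ...
Total = 0 + 1 + 2 + ... + 1823 = 1824*(1824-1)/2 = 1662576


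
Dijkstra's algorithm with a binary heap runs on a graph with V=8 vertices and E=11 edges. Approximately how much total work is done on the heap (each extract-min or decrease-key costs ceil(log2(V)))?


Dijkstra with a binary heap: each vertex is extracted once, each edge may relax once.
Each heap operation costs O(log V).
V + E = 8 + 11 = 19
ceil(log2(8)) = 3 (since 2^2 = 4 < 8 <= 8 = 2^3)
Total heap work = (V+E) * ceil(log2(V)) = 19 * 3 = 57


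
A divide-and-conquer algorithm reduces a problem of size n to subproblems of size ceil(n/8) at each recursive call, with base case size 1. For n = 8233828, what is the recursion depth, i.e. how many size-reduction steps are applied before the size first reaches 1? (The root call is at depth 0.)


Each step divides the size by 8 (rounding up); after k steps the size is ceil(n/8^k), which equals 1 exactly when 8^k >= n.
So the depth is the smallest k with 8^k >= 8233828, i.e. ceil(log_8(8233828)).
8^7 = 2097152 < 8233828 <= 16777216 = 8^8
Recursion depth = 8


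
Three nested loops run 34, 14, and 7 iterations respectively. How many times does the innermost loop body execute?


Loop 1 (outermost): 34 iterations
Loop 2 (middle): 14 iterations per outer
Loop 3 (innermost): 7 iterations per middle
Total = 34 * 14 * 7 = 3332


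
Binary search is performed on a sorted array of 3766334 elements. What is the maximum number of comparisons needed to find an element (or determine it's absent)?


Binary search halves the search space each comparison:
  Step 1: search space = 3766334 -> 1883167
  Step 2: search space = 1883167 -> 941583
  Step 3: search space = 941583 -> 470791
  Step 4: search space = 470791 -> 235395
  Step 5: search space = 235395 -> 117697
  Step 6: search space = 117697 -> 58848
  Step 7: search space = 58848 -> 29424
  Step 8: search space = 29424 -> 14712
  Step 9: search space = 14712 -> 7356
  Step 10: search space = 7356 -> 3678
  Step 11: search space = 3678 -> 1839
  Step 12: search space = 1839 -> 919
  Step 13: search space = 919 -> 459
  Step 14: search space = 459 -> 229
  Step 15: search space = 229 -> 114
  Step 16: search space = 114 -> 57
  Step 17: search space = 57 -> 28
  Step 18: search space = 28 -> 14
  Step 19: search space = 14 -> 7
  Step 20: search space = 7 -> 3
  Step 21: search space = 3 -> 1
  Step 22: search space = 1 (final check)
Maximum comparisons = floor(log2(3766334)) + 1 = 21 + 1 = 22


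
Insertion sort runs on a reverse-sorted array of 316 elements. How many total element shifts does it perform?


Sum of shifts = 1 + 2 + 3 + ... + 315
= 316 * 315 / 2
= 99540 / 2
= 49770


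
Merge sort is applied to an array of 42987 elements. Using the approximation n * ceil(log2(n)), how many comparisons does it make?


Merge sort divides the array into halves recursively.
Number of levels = ceil(log2(42987)) = 16
At each level, approximately n = 42987 comparisons are needed for merging.
Total comparisons ~ n * ceil(log2(n)) = 42987 * 16 = 687792


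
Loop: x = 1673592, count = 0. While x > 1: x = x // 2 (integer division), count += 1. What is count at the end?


The variable x halves each step:
x = 1673592 -> 836796 -> 418398 -> 209199 -> 104599 -> 52299 -> 26149 -> 13074 -> 6537 -> 3268 -> 1634 -> 817 -> 408 -> 204 -> 102 -> 51 -> 25 -> 12 -> 6 -> 3 -> 1
Number of halvings = floor(log2(1673592)) = 20
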